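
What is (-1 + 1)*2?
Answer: 0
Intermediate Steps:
(-1 + 1)*2 = 0*2 = 0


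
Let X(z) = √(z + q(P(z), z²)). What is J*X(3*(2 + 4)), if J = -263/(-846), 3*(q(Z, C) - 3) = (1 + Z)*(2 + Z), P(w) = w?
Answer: 263*√1329/2538 ≈ 3.7777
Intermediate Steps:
q(Z, C) = 3 + (1 + Z)*(2 + Z)/3 (q(Z, C) = 3 + ((1 + Z)*(2 + Z))/3 = 3 + (1 + Z)*(2 + Z)/3)
X(z) = √(11/3 + 2*z + z²/3) (X(z) = √(z + (11/3 + z + z²/3)) = √(11/3 + 2*z + z²/3))
J = 263/846 (J = -263*(-1/846) = 263/846 ≈ 0.31087)
J*X(3*(2 + 4)) = 263*(√(33 + 3*(3*(2 + 4))² + 18*(3*(2 + 4)))/3)/846 = 263*(√(33 + 3*(3*6)² + 18*(3*6))/3)/846 = 263*(√(33 + 3*18² + 18*18)/3)/846 = 263*(√(33 + 3*324 + 324)/3)/846 = 263*(√(33 + 972 + 324)/3)/846 = 263*(√1329/3)/846 = 263*√1329/2538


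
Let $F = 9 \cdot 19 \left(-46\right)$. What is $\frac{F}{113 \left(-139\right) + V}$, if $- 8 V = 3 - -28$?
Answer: $\frac{62928}{125687} \approx 0.50067$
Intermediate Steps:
$V = - \frac{31}{8}$ ($V = - \frac{3 - -28}{8} = - \frac{3 + 28}{8} = \left(- \frac{1}{8}\right) 31 = - \frac{31}{8} \approx -3.875$)
$F = -7866$ ($F = 171 \left(-46\right) = -7866$)
$\frac{F}{113 \left(-139\right) + V} = - \frac{7866}{113 \left(-139\right) - \frac{31}{8}} = - \frac{7866}{-15707 - \frac{31}{8}} = - \frac{7866}{- \frac{125687}{8}} = \left(-7866\right) \left(- \frac{8}{125687}\right) = \frac{62928}{125687}$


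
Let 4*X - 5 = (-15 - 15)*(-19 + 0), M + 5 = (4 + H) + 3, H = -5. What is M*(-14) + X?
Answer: 743/4 ≈ 185.75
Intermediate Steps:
M = -3 (M = -5 + ((4 - 5) + 3) = -5 + (-1 + 3) = -5 + 2 = -3)
X = 575/4 (X = 5/4 + ((-15 - 15)*(-19 + 0))/4 = 5/4 + (-30*(-19))/4 = 5/4 + (¼)*570 = 5/4 + 285/2 = 575/4 ≈ 143.75)
M*(-14) + X = -3*(-14) + 575/4 = 42 + 575/4 = 743/4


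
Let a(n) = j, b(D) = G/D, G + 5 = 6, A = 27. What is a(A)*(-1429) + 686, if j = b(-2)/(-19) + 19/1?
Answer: -1007099/38 ≈ -26503.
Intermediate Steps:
G = 1 (G = -5 + 6 = 1)
b(D) = 1/D
j = 723/38 (j = 1/(-2*(-19)) + 19/1 = -½*(-1/19) + 19*1 = 1/38 + 19 = 723/38 ≈ 19.026)
a(n) = 723/38
a(A)*(-1429) + 686 = (723/38)*(-1429) + 686 = -1033167/38 + 686 = -1007099/38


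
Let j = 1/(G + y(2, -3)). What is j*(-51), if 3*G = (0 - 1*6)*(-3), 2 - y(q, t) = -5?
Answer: -51/13 ≈ -3.9231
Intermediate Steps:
y(q, t) = 7 (y(q, t) = 2 - 1*(-5) = 2 + 5 = 7)
G = 6 (G = ((0 - 1*6)*(-3))/3 = ((0 - 6)*(-3))/3 = (-6*(-3))/3 = (1/3)*18 = 6)
j = 1/13 (j = 1/(6 + 7) = 1/13 ≈ 0.076923)
j*(-51) = (1/13)*(-51) = -51/13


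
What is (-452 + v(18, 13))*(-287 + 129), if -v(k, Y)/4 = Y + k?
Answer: 91008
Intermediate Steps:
v(k, Y) = -4*Y - 4*k (v(k, Y) = -4*(Y + k) = -4*Y - 4*k)
(-452 + v(18, 13))*(-287 + 129) = (-452 + (-4*13 - 4*18))*(-287 + 129) = (-452 + (-52 - 72))*(-158) = (-452 - 124)*(-158) = -576*(-158) = 91008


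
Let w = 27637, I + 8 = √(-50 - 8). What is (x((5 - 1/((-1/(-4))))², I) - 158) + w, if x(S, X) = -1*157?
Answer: 27322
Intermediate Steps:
I = -8 + I*√58 (I = -8 + √(-50 - 8) = -8 + √(-58) = -8 + I*√58 ≈ -8.0 + 7.6158*I)
x(S, X) = -157
(x((5 - 1/((-1/(-4))))², I) - 158) + w = (-157 - 158) + 27637 = -315 + 27637 = 27322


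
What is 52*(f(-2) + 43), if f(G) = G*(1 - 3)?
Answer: 2444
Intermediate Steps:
f(G) = -2*G (f(G) = G*(-2) = -2*G)
52*(f(-2) + 43) = 52*(-2*(-2) + 43) = 52*(4 + 43) = 52*47 = 2444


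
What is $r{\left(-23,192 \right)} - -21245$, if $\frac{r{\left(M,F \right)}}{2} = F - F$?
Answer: $21245$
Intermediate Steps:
$r{\left(M,F \right)} = 0$ ($r{\left(M,F \right)} = 2 \left(F - F\right) = 2 \cdot 0 = 0$)
$r{\left(-23,192 \right)} - -21245 = 0 - -21245 = 0 + 21245 = 21245$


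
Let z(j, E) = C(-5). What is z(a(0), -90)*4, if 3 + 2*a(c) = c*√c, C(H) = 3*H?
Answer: -60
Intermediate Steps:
a(c) = -3/2 + c^(3/2)/2 (a(c) = -3/2 + (c*√c)/2 = -3/2 + c^(3/2)/2)
z(j, E) = -15 (z(j, E) = 3*(-5) = -15)
z(a(0), -90)*4 = -15*4 = -60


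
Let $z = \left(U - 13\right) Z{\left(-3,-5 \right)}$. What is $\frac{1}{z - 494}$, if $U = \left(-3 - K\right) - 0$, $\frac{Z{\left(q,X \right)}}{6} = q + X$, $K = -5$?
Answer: $\frac{1}{34} \approx 0.029412$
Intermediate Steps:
$Z{\left(q,X \right)} = 6 X + 6 q$ ($Z{\left(q,X \right)} = 6 \left(q + X\right) = 6 \left(X + q\right) = 6 X + 6 q$)
$U = 2$ ($U = \left(-3 - -5\right) - 0 = \left(-3 + 5\right) + 0 = 2 + 0 = 2$)
$z = 528$ ($z = \left(2 - 13\right) \left(6 \left(-5\right) + 6 \left(-3\right)\right) = - 11 \left(-30 - 18\right) = \left(-11\right) \left(-48\right) = 528$)
$\frac{1}{z - 494} = \frac{1}{528 - 494} = \frac{1}{34}$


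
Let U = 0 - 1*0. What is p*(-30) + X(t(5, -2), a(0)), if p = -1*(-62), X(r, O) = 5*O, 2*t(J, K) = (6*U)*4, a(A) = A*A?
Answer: -1860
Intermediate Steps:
U = 0 (U = 0 + 0 = 0)
a(A) = A²
t(J, K) = 0 (t(J, K) = ((6*0)*4)/2 = (0*4)/2 = (½)*0 = 0)
p = 62
p*(-30) + X(t(5, -2), a(0)) = 62*(-30) + 5*0² = -1860 + 5*0 = -1860 + 0 = -1860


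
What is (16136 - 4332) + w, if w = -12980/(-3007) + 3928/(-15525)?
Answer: 551243802704/46683675 ≈ 11808.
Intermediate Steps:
w = 189703004/46683675 (w = -12980*(-1/3007) + 3928*(-1/15525) = 12980/3007 - 3928/15525 = 189703004/46683675 ≈ 4.0636)
(16136 - 4332) + w = (16136 - 4332) + 189703004/46683675 = 11804 + 189703004/46683675 = 551243802704/46683675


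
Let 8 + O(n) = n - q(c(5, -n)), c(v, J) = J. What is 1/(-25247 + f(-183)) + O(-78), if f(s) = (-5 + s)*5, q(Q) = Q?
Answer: -4294669/26187 ≈ -164.00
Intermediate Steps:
f(s) = -25 + 5*s
O(n) = -8 + 2*n (O(n) = -8 + (n - (-1)*n) = -8 + (n + n) = -8 + 2*n)
1/(-25247 + f(-183)) + O(-78) = 1/(-25247 + (-25 + 5*(-183))) + (-8 + 2*(-78)) = 1/(-25247 + (-25 - 915)) + (-8 - 156) = 1/(-25247 - 940) - 164 = 1/(-26187) - 164 = -1/26187 - 164 = -4294669/26187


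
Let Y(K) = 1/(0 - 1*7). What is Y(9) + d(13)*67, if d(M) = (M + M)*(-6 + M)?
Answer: 85357/7 ≈ 12194.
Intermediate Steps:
d(M) = 2*M*(-6 + M) (d(M) = (2*M)*(-6 + M) = 2*M*(-6 + M))
Y(K) = -⅐ (Y(K) = 1/(0 - 7) = 1/(-7) = 1*(-⅐) = -⅐)
Y(9) + d(13)*67 = -⅐ + (2*13*(-6 + 13))*67 = -⅐ + (2*13*7)*67 = -⅐ + 182*67 = -⅐ + 12194 = 85357/7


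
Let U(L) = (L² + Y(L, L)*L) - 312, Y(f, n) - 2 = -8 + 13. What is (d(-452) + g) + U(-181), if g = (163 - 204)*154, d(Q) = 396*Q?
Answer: -154124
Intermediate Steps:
Y(f, n) = 7 (Y(f, n) = 2 + (-8 + 13) = 2 + 5 = 7)
g = -6314 (g = -41*154 = -6314)
U(L) = -312 + L² + 7*L (U(L) = (L² + 7*L) - 312 = -312 + L² + 7*L)
(d(-452) + g) + U(-181) = (396*(-452) - 6314) + (-312 + (-181)² + 7*(-181)) = (-178992 - 6314) + (-312 + 32761 - 1267) = -185306 + 31182 = -154124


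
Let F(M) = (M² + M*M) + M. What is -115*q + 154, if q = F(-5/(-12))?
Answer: 4763/72 ≈ 66.153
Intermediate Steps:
F(M) = M + 2*M² (F(M) = (M² + M²) + M = 2*M² + M = M + 2*M²)
q = 55/72 (q = (-5/(-12))*(1 + 2*(-5/(-12))) = (-5*(-1/12))*(1 + 2*(-5*(-1/12))) = 5*(1 + 2*(5/12))/12 = 5*(1 + ⅚)/12 = (5/12)*(11/6) = 55/72 ≈ 0.76389)
-115*q + 154 = -115*55/72 + 154 = -6325/72 + 154 = 4763/72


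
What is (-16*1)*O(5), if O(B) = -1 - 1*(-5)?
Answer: -64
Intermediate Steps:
O(B) = 4 (O(B) = -1 + 5 = 4)
(-16*1)*O(5) = -16*1*4 = -16*4 = -64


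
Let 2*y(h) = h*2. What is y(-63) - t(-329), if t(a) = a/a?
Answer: -64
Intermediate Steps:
t(a) = 1
y(h) = h (y(h) = (h*2)/2 = (2*h)/2 = h)
y(-63) - t(-329) = -63 - 1*1 = -63 - 1 = -64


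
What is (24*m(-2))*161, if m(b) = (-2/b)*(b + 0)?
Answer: -7728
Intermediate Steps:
m(b) = -2 (m(b) = (-2/b)*b = -2)
(24*m(-2))*161 = (24*(-2))*161 = -48*161 = -7728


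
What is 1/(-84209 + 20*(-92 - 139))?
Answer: -1/88829 ≈ -1.1258e-5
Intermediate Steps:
1/(-84209 + 20*(-92 - 139)) = 1/(-84209 + 20*(-231)) = 1/(-84209 - 4620) = 1/(-88829) = -1/88829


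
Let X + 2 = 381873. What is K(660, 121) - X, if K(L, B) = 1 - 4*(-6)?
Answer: -381846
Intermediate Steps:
K(L, B) = 25 (K(L, B) = 1 + 24 = 25)
X = 381871 (X = -2 + 381873 = 381871)
K(660, 121) - X = 25 - 1*381871 = 25 - 381871 = -381846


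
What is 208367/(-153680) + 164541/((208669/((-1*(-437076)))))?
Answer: 155664071986667/451665520 ≈ 3.4464e+5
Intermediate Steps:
208367/(-153680) + 164541/((208669/((-1*(-437076))))) = 208367*(-1/153680) + 164541/((208669/437076)) = -208367/153680 + 164541/((208669*(1/437076))) = -208367/153680 + 164541/(2939/6156) = -208367/153680 + 164541*(6156/2939) = -208367/153680 + 1012914396/2939 = 155664071986667/451665520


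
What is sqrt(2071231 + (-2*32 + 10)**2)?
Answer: sqrt(2074147) ≈ 1440.2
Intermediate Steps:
sqrt(2071231 + (-2*32 + 10)**2) = sqrt(2071231 + (-64 + 10)**2) = sqrt(2071231 + (-54)**2) = sqrt(2071231 + 2916) = sqrt(2074147)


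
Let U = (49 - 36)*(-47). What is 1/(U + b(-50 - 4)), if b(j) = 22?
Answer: -1/589 ≈ -0.0016978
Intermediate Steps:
U = -611 (U = 13*(-47) = -611)
1/(U + b(-50 - 4)) = 1/(-611 + 22) = 1/(-589) = -1/589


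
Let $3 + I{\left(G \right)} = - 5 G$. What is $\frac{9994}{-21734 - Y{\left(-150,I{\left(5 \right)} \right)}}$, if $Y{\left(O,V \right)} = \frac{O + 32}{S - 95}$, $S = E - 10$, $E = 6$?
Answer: $- \frac{494703}{1075892} \approx -0.45981$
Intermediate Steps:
$I{\left(G \right)} = -3 - 5 G$
$S = -4$ ($S = 6 - 10 = -4$)
$Y{\left(O,V \right)} = - \frac{32}{99} - \frac{O}{99}$ ($Y{\left(O,V \right)} = \frac{O + 32}{-4 - 95} = \frac{32 + O}{-99} = \left(32 + O\right) \left(- \frac{1}{99}\right) = - \frac{32}{99} - \frac{O}{99}$)
$\frac{9994}{-21734 - Y{\left(-150,I{\left(5 \right)} \right)}} = \frac{9994}{-21734 - \left(- \frac{32}{99} - - \frac{50}{33}\right)} = \frac{9994}{-21734 - \left(- \frac{32}{99} + \frac{50}{33}\right)} = \frac{9994}{-21734 - \frac{118}{99}} = \frac{9994}{- \frac{2151784}{99}} = 9994 \left(- \frac{99}{2151784}\right) = - \frac{494703}{1075892}$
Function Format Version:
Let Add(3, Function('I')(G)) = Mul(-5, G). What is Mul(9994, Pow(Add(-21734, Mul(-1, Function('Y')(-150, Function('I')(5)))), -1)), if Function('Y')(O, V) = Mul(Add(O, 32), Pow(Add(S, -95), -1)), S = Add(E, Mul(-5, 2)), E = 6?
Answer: Rational(-494703, 1075892) ≈ -0.45981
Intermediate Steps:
Function('I')(G) = Add(-3, Mul(-5, G))
S = -4 (S = Add(6, Mul(-5, 2)) = Add(6, -10) = -4)
Function('Y')(O, V) = Add(Rational(-32, 99), Mul(Rational(-1, 99), O)) (Function('Y')(O, V) = Mul(Add(O, 32), Pow(Add(-4, -95), -1)) = Mul(Add(32, O), Pow(-99, -1)) = Mul(Add(32, O), Rational(-1, 99)) = Add(Rational(-32, 99), Mul(Rational(-1, 99), O)))
Mul(9994, Pow(Add(-21734, Mul(-1, Function('Y')(-150, Function('I')(5)))), -1)) = Mul(9994, Pow(Add(-21734, Mul(-1, Add(Rational(-32, 99), Mul(Rational(-1, 99), -150)))), -1)) = Mul(9994, Pow(Add(-21734, Mul(-1, Add(Rational(-32, 99), Rational(50, 33)))), -1)) = Mul(9994, Pow(Add(-21734, Mul(-1, Rational(118, 99))), -1)) = Mul(9994, Pow(Add(-21734, Rational(-118, 99)), -1)) = Mul(9994, Pow(Rational(-2151784, 99), -1)) = Mul(9994, Rational(-99, 2151784)) = Rational(-494703, 1075892)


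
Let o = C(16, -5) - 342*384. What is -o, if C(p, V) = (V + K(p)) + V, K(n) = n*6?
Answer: 131242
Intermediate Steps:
K(n) = 6*n
C(p, V) = 2*V + 6*p (C(p, V) = (V + 6*p) + V = 2*V + 6*p)
o = -131242 (o = (2*(-5) + 6*16) - 342*384 = (-10 + 96) - 131328 = 86 - 131328 = -131242)
-o = -1*(-131242) = 131242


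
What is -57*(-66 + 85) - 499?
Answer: -1582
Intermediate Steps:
-57*(-66 + 85) - 499 = -57*19 - 499 = -1083 - 499 = -1582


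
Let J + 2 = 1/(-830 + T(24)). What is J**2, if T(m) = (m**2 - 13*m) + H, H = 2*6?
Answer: 1229881/306916 ≈ 4.0072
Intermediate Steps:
H = 12
T(m) = 12 + m**2 - 13*m (T(m) = (m**2 - 13*m) + 12 = 12 + m**2 - 13*m)
J = -1109/554 (J = -2 + 1/(-830 + (12 + 24**2 - 13*24)) = -2 + 1/(-830 + (12 + 576 - 312)) = -2 + 1/(-830 + 276) = -2 + 1/(-554) = -2 - 1/554 = -1109/554 ≈ -2.0018)
J**2 = (-1109/554)**2 = 1229881/306916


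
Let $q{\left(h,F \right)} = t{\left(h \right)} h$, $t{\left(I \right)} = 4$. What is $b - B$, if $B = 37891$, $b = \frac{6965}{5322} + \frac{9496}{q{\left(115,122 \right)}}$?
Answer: $- \frac{23176993327}{612030} \approx -37869.0$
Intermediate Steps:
$q{\left(h,F \right)} = 4 h$
$b = \frac{13435403}{612030}$ ($b = \frac{6965}{5322} + \frac{9496}{4 \cdot 115} = 6965 \cdot \frac{1}{5322} + \frac{9496}{460} = \frac{6965}{5322} + 9496 \cdot \frac{1}{460} = \frac{6965}{5322} + \frac{2374}{115} = \frac{13435403}{612030} \approx 21.952$)
$b - B = \frac{13435403}{612030} - 37891 = - \frac{23176993327}{612030}$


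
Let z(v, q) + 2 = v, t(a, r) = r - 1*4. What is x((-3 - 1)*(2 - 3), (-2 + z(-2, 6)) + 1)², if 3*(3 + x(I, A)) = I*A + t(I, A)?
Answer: 1444/9 ≈ 160.44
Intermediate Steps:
t(a, r) = -4 + r (t(a, r) = r - 4 = -4 + r)
z(v, q) = -2 + v
x(I, A) = -13/3 + A/3 + A*I/3 (x(I, A) = -3 + (I*A + (-4 + A))/3 = -3 + (A*I + (-4 + A))/3 = -3 + (-4 + A + A*I)/3 = -3 + (-4/3 + A/3 + A*I/3) = -13/3 + A/3 + A*I/3)
x((-3 - 1)*(2 - 3), (-2 + z(-2, 6)) + 1)² = (-13/3 + ((-2 + (-2 - 2)) + 1)/3 + ((-2 + (-2 - 2)) + 1)*((-3 - 1)*(2 - 3))/3)² = (-13/3 + ((-2 - 4) + 1)/3 + ((-2 - 4) + 1)*(-4*(-1))/3)² = (-13/3 + (-6 + 1)/3 + (⅓)*(-6 + 1)*4)² = (-13/3 + (⅓)*(-5) + (⅓)*(-5)*4)² = (-13/3 - 5/3 - 20/3)² = (-38/3)² = 1444/9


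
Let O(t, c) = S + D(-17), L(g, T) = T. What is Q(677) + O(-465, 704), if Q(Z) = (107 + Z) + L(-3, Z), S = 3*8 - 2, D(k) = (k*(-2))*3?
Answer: 1585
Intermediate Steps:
D(k) = -6*k (D(k) = -2*k*3 = -6*k)
S = 22 (S = 24 - 2 = 22)
Q(Z) = 107 + 2*Z (Q(Z) = (107 + Z) + Z = 107 + 2*Z)
O(t, c) = 124 (O(t, c) = 22 - 6*(-17) = 22 + 102 = 124)
Q(677) + O(-465, 704) = (107 + 2*677) + 124 = (107 + 1354) + 124 = 1461 + 124 = 1585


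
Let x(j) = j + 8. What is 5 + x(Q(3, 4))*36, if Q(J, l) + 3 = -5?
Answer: 5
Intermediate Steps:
Q(J, l) = -8 (Q(J, l) = -3 - 5 = -8)
x(j) = 8 + j
5 + x(Q(3, 4))*36 = 5 + (8 - 8)*36 = 5 + 0*36 = 5 + 0 = 5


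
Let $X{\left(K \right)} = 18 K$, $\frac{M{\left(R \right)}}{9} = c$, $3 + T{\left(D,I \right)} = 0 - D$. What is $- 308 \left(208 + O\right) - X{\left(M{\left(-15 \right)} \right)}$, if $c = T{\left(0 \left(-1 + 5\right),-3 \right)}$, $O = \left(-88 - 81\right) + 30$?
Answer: $-20766$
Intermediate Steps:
$T{\left(D,I \right)} = -3 - D$ ($T{\left(D,I \right)} = -3 + \left(0 - D\right) = -3 - D$)
$O = -139$ ($O = -169 + 30 = -139$)
$c = -3$ ($c = -3 - 0 \left(-1 + 5\right) = -3 - 0 \cdot 4 = -3 - 0 = -3 + 0 = -3$)
$M{\left(R \right)} = -27$ ($M{\left(R \right)} = 9 \left(-3\right) = -27$)
$- 308 \left(208 + O\right) - X{\left(M{\left(-15 \right)} \right)} = - 308 \left(208 - 139\right) - 18 \left(-27\right) = \left(-308\right) 69 - -486 = -21252 + 486 = -20766$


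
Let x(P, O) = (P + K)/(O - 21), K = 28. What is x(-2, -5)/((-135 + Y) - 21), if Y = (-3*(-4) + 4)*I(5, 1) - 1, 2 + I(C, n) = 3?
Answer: 1/141 ≈ 0.0070922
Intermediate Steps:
I(C, n) = 1 (I(C, n) = -2 + 3 = 1)
x(P, O) = (28 + P)/(-21 + O) (x(P, O) = (P + 28)/(O - 21) = (28 + P)/(-21 + O))
Y = 15 (Y = (-3*(-4) + 4)*1 - 1 = (12 + 4)*1 - 1 = 16*1 - 1 = 16 - 1 = 15)
x(-2, -5)/((-135 + Y) - 21) = ((28 - 2)/(-21 - 5))/((-135 + 15) - 21) = (26/(-26))/(-120 - 21) = -1/26*26/(-141) = -1*(-1/141) = 1/141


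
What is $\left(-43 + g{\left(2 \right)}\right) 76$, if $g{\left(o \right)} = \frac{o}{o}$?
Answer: $-3192$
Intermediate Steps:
$g{\left(o \right)} = 1$
$\left(-43 + g{\left(2 \right)}\right) 76 = \left(-43 + 1\right) 76 = \left(-42\right) 76 = -3192$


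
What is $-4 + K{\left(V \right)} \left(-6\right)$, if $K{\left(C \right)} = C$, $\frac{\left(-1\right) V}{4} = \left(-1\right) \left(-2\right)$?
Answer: $44$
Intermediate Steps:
$V = -8$ ($V = - 4 \left(\left(-1\right) \left(-2\right)\right) = \left(-4\right) 2 = -8$)
$-4 + K{\left(V \right)} \left(-6\right) = -4 - -48 = -4 + 48 = 44$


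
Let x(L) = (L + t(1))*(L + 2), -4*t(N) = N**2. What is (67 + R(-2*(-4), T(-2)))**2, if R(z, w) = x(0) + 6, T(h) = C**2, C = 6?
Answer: 21025/4 ≈ 5256.3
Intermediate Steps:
t(N) = -N**2/4
x(L) = (2 + L)*(-1/4 + L) (x(L) = (L - 1/4*1**2)*(L + 2) = (L - 1/4*1)*(2 + L) = (L - 1/4)*(2 + L) = (-1/4 + L)*(2 + L) = (2 + L)*(-1/4 + L))
T(h) = 36 (T(h) = 6**2 = 36)
R(z, w) = 11/2 (R(z, w) = (-1/2 + 0**2 + (7/4)*0) + 6 = (-1/2 + 0 + 0) + 6 = -1/2 + 6 = 11/2)
(67 + R(-2*(-4), T(-2)))**2 = (67 + 11/2)**2 = (145/2)**2 = 21025/4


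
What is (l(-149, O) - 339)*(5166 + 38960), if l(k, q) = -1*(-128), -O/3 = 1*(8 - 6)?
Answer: -9310586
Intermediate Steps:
O = -6 (O = -3*(8 - 6) = -3*2 = -6)
l(k, q) = 128
(l(-149, O) - 339)*(5166 + 38960) = (128 - 339)*(5166 + 38960) = -211*44126 = -9310586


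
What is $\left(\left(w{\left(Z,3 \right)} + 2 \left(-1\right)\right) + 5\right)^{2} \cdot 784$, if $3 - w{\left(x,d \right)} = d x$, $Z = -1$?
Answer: $63504$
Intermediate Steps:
$w{\left(x,d \right)} = 3 - d x$
$\left(\left(w{\left(Z,3 \right)} + 2 \left(-1\right)\right) + 5\right)^{2} \cdot 784 = \left(\left(\left(3 - 3 \left(-1\right)\right) + 2 \left(-1\right)\right) + 5\right)^{2} \cdot 784 = \left(\left(\left(3 + 3\right) - 2\right) + 5\right)^{2} \cdot 784 = \left(\left(6 - 2\right) + 5\right)^{2} \cdot 784 = \left(4 + 5\right)^{2} \cdot 784 = 9^{2} \cdot 784 = 81 \cdot 784 = 63504$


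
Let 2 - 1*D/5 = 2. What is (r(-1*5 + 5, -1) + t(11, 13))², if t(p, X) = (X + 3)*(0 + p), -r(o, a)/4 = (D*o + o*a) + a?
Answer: 32400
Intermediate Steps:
D = 0 (D = 10 - 5*2 = 10 - 10 = 0)
r(o, a) = -4*a - 4*a*o (r(o, a) = -4*((0*o + o*a) + a) = -4*((0 + a*o) + a) = -4*(a*o + a) = -4*(a + a*o) = -4*a - 4*a*o)
t(p, X) = p*(3 + X) (t(p, X) = (3 + X)*p = p*(3 + X))
(r(-1*5 + 5, -1) + t(11, 13))² = (4*(-1)*(-1 - (-1*5 + 5)) + 11*(3 + 13))² = (4*(-1)*(-1 - (-5 + 5)) + 11*16)² = (4*(-1)*(-1 - 1*0) + 176)² = (4*(-1)*(-1 + 0) + 176)² = (4*(-1)*(-1) + 176)² = (4 + 176)² = 180² = 32400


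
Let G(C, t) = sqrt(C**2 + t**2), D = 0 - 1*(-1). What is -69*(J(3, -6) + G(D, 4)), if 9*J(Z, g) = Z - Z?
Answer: -69*sqrt(17) ≈ -284.49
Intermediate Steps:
D = 1 (D = 0 + 1 = 1)
J(Z, g) = 0 (J(Z, g) = (Z - Z)/9 = (1/9)*0 = 0)
-69*(J(3, -6) + G(D, 4)) = -69*(0 + sqrt(1**2 + 4**2)) = -69*(0 + sqrt(1 + 16)) = -69*(0 + sqrt(17)) = -69*sqrt(17)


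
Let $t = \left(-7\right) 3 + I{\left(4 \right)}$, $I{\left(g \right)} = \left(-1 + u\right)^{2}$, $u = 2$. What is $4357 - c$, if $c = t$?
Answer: $4377$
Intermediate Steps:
$I{\left(g \right)} = 1$ ($I{\left(g \right)} = \left(-1 + 2\right)^{2} = 1^{2} = 1$)
$t = -20$ ($t = \left(-7\right) 3 + 1 = -21 + 1 = -20$)
$c = -20$
$4357 - c = 4357 - -20 = 4357 + 20 = 4377$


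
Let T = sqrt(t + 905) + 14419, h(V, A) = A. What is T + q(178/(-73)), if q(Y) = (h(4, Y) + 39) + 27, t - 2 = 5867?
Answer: 1057227/73 + sqrt(6774) ≈ 14565.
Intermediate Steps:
t = 5869 (t = 2 + 5867 = 5869)
T = 14419 + sqrt(6774) (T = sqrt(5869 + 905) + 14419 = sqrt(6774) + 14419 = 14419 + sqrt(6774) ≈ 14501.)
q(Y) = 66 + Y (q(Y) = (Y + 39) + 27 = (39 + Y) + 27 = 66 + Y)
T + q(178/(-73)) = (14419 + sqrt(6774)) + (66 + 178/(-73)) = (14419 + sqrt(6774)) + (66 + 178*(-1/73)) = (14419 + sqrt(6774)) + (66 - 178/73) = (14419 + sqrt(6774)) + 4640/73 = 1057227/73 + sqrt(6774)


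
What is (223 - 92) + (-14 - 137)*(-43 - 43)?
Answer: 13117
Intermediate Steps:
(223 - 92) + (-14 - 137)*(-43 - 43) = 131 - 151*(-86) = 131 + 12986 = 13117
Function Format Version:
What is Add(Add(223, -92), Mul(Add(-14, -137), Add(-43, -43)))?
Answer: 13117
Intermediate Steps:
Add(Add(223, -92), Mul(Add(-14, -137), Add(-43, -43))) = Add(131, Mul(-151, -86)) = Add(131, 12986) = 13117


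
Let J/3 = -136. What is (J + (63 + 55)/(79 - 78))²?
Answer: 84100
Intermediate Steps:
J = -408 (J = 3*(-136) = -408)
(J + (63 + 55)/(79 - 78))² = (-408 + (63 + 55)/(79 - 78))² = (-408 + 118/1)² = (-408 + 118*1)² = (-408 + 118)² = (-290)² = 84100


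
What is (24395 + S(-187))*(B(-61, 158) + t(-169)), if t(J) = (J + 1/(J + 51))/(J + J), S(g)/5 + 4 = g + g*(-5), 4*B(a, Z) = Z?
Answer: 44853574515/39884 ≈ 1.1246e+6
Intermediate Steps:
B(a, Z) = Z/4
S(g) = -20 - 20*g (S(g) = -20 + 5*(g + g*(-5)) = -20 + 5*(g - 5*g) = -20 + 5*(-4*g) = -20 - 20*g)
t(J) = (J + 1/(51 + J))/(2*J) (t(J) = (J + 1/(51 + J))/((2*J)) = (J + 1/(51 + J))*(1/(2*J)) = (J + 1/(51 + J))/(2*J))
(24395 + S(-187))*(B(-61, 158) + t(-169)) = (24395 + (-20 - 20*(-187)))*((¼)*158 + (½)*(1 + (-169)² + 51*(-169))/(-169*(51 - 169))) = (24395 + (-20 + 3740))*(79/2 + (½)*(-1/169)*(1 + 28561 - 8619)/(-118)) = (24395 + 3720)*(79/2 + (½)*(-1/169)*(-1/118)*19943) = 28115*(79/2 + 19943/39884) = 28115*(1595361/39884) = 44853574515/39884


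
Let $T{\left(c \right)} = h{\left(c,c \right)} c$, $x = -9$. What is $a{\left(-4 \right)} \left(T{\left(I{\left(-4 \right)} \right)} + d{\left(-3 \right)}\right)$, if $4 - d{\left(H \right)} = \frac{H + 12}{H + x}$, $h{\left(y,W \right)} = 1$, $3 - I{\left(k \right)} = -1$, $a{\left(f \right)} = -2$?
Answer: $- \frac{35}{2} \approx -17.5$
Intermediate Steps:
$I{\left(k \right)} = 4$ ($I{\left(k \right)} = 3 - -1 = 3 + 1 = 4$)
$d{\left(H \right)} = 4 - \frac{12 + H}{-9 + H}$ ($d{\left(H \right)} = 4 - \frac{H + 12}{H - 9} = 4 - \frac{12 + H}{-9 + H}$)
$T{\left(c \right)} = c$ ($T{\left(c \right)} = 1 c = c$)
$a{\left(-4 \right)} \left(T{\left(I{\left(-4 \right)} \right)} + d{\left(-3 \right)}\right) = - 2 \left(4 + \frac{3 \left(-16 - 3\right)}{-9 - 3}\right) = - 2 \left(4 + 3 \frac{1}{-12} \left(-19\right)\right) = - 2 \left(4 + 3 \left(- \frac{1}{12}\right) \left(-19\right)\right) = - 2 \left(4 + \frac{19}{4}\right) = \left(-2\right) \frac{35}{4} = - \frac{35}{2}$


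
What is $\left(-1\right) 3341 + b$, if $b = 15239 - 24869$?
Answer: $-12971$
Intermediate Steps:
$b = -9630$ ($b = 15239 - 24869 = -9630$)
$\left(-1\right) 3341 + b = \left(-1\right) 3341 - 9630 = -3341 - 9630 = -12971$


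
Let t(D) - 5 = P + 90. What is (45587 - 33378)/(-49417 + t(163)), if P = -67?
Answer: -12209/49389 ≈ -0.24720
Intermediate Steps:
t(D) = 28 (t(D) = 5 + (-67 + 90) = 5 + 23 = 28)
(45587 - 33378)/(-49417 + t(163)) = (45587 - 33378)/(-49417 + 28) = 12209/(-49389) = 12209*(-1/49389) = -12209/49389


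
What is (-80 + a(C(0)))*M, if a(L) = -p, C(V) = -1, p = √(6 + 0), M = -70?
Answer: 5600 + 70*√6 ≈ 5771.5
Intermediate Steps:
p = √6 ≈ 2.4495
a(L) = -√6
(-80 + a(C(0)))*M = (-80 - √6)*(-70) = 5600 + 70*√6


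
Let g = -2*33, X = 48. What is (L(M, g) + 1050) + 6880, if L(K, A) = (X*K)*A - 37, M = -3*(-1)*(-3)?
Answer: 36405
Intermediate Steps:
g = -66
M = -9 (M = 3*(-3) = -9)
L(K, A) = -37 + 48*A*K (L(K, A) = (48*K)*A - 37 = 48*A*K - 37 = -37 + 48*A*K)
(L(M, g) + 1050) + 6880 = ((-37 + 48*(-66)*(-9)) + 1050) + 6880 = ((-37 + 28512) + 1050) + 6880 = (28475 + 1050) + 6880 = 29525 + 6880 = 36405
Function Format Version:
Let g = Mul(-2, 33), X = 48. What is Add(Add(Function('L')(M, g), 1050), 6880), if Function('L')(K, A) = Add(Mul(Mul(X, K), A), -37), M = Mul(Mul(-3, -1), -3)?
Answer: 36405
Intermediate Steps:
g = -66
M = -9 (M = Mul(3, -3) = -9)
Function('L')(K, A) = Add(-37, Mul(48, A, K)) (Function('L')(K, A) = Add(Mul(Mul(48, K), A), -37) = Add(Mul(48, A, K), -37) = Add(-37, Mul(48, A, K)))
Add(Add(Function('L')(M, g), 1050), 6880) = Add(Add(Add(-37, Mul(48, -66, -9)), 1050), 6880) = Add(Add(Add(-37, 28512), 1050), 6880) = Add(Add(28475, 1050), 6880) = Add(29525, 6880) = 36405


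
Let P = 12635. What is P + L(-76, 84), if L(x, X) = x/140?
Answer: 442206/35 ≈ 12634.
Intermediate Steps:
L(x, X) = x/140 (L(x, X) = x*(1/140) = x/140)
P + L(-76, 84) = 12635 + (1/140)*(-76) = 12635 - 19/35 = 442206/35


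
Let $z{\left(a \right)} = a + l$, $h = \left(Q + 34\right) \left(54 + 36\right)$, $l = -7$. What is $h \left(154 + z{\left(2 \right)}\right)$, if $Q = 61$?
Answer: $1273950$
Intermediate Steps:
$h = 8550$ ($h = \left(61 + 34\right) \left(54 + 36\right) = 95 \cdot 90 = 8550$)
$z{\left(a \right)} = -7 + a$ ($z{\left(a \right)} = a - 7 = -7 + a$)
$h \left(154 + z{\left(2 \right)}\right) = 8550 \left(154 + \left(-7 + 2\right)\right) = 8550 \left(154 - 5\right) = 8550 \cdot 149 = 1273950$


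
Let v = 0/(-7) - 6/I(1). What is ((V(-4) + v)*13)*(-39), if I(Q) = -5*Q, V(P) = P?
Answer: 7098/5 ≈ 1419.6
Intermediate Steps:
v = 6/5 (v = 0/(-7) - 6/((-5*1)) = 0*(-1/7) - 6/(-5) = 0 - 6*(-1/5) = 0 + 6/5 = 6/5 ≈ 1.2000)
((V(-4) + v)*13)*(-39) = ((-4 + 6/5)*13)*(-39) = -14/5*13*(-39) = -182/5*(-39) = 7098/5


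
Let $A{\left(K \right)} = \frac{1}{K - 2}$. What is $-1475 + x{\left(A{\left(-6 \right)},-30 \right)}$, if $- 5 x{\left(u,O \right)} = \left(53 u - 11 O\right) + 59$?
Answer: $- \frac{62059}{40} \approx -1551.5$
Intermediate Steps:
$A{\left(K \right)} = \frac{1}{-2 + K}$
$x{\left(u,O \right)} = - \frac{59}{5} - \frac{53 u}{5} + \frac{11 O}{5}$ ($x{\left(u,O \right)} = - \frac{\left(53 u - 11 O\right) + 59}{5} = - \frac{\left(- 11 O + 53 u\right) + 59}{5} = - \frac{59 - 11 O + 53 u}{5} = - \frac{59}{5} - \frac{53 u}{5} + \frac{11 O}{5}$)
$-1475 + x{\left(A{\left(-6 \right)},-30 \right)} = -1475 - \left(\frac{389}{5} + \frac{53}{5 \left(-2 - 6\right)}\right) = -1475 - \left(\frac{389}{5} - \frac{53}{40}\right) = -1475 - \frac{3059}{40} = - \frac{62059}{40}$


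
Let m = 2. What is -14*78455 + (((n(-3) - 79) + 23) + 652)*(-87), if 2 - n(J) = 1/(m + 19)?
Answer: -8052743/7 ≈ -1.1504e+6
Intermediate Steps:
n(J) = 41/21 (n(J) = 2 - 1/(2 + 19) = 2 - 1/21 = 41/21)
-14*78455 + (((n(-3) - 79) + 23) + 652)*(-87) = -14*78455 + (((41/21 - 79) + 23) + 652)*(-87) = -1098370 + ((-1618/21 + 23) + 652)*(-87) = -1098370 + (-1135/21 + 652)*(-87) = -1098370 + (12557/21)*(-87) = -1098370 - 364153/7 = -8052743/7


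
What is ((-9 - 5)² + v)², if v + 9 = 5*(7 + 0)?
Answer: 49284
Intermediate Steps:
v = 26 (v = -9 + 5*(7 + 0) = -9 + 5*7 = -9 + 35 = 26)
((-9 - 5)² + v)² = ((-9 - 5)² + 26)² = ((-14)² + 26)² = (196 + 26)² = 222² = 49284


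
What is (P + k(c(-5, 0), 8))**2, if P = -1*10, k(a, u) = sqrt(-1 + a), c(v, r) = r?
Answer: (10 - I)**2 ≈ 99.0 - 20.0*I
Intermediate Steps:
P = -10
(P + k(c(-5, 0), 8))**2 = (-10 + sqrt(-1 + 0))**2 = (-10 + sqrt(-1))**2 = (-10 + I)**2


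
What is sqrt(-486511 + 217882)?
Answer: I*sqrt(268629) ≈ 518.29*I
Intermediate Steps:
sqrt(-486511 + 217882) = sqrt(-268629) = I*sqrt(268629)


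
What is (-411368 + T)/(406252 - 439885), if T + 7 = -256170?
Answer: 222515/11211 ≈ 19.848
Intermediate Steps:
T = -256177 (T = -7 - 256170 = -256177)
(-411368 + T)/(406252 - 439885) = (-411368 - 256177)/(406252 - 439885) = -667545/(-33633) = -667545*(-1/33633) = 222515/11211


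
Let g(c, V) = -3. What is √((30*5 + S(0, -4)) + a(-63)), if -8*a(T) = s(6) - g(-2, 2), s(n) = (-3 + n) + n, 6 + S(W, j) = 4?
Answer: √586/2 ≈ 12.104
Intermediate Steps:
S(W, j) = -2 (S(W, j) = -6 + 4 = -2)
s(n) = -3 + 2*n
a(T) = -3/2 (a(T) = -((-3 + 2*6) - 1*(-3))/8 = -((-3 + 12) + 3)/8 = -(9 + 3)/8 = -⅛*12 = -3/2)
√((30*5 + S(0, -4)) + a(-63)) = √((30*5 - 2) - 3/2) = √((150 - 2) - 3/2) = √(148 - 3/2) = √(293/2) = √586/2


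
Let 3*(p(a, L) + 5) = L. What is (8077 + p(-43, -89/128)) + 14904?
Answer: 8822695/384 ≈ 22976.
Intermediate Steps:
p(a, L) = -5 + L/3
(8077 + p(-43, -89/128)) + 14904 = (8077 + (-5 + (-89/128)/3)) + 14904 = (8077 + (-5 + (-89*1/128)/3)) + 14904 = (8077 + (-5 + (⅓)*(-89/128))) + 14904 = (8077 + (-5 - 89/384)) + 14904 = (8077 - 2009/384) + 14904 = 3099559/384 + 14904 = 8822695/384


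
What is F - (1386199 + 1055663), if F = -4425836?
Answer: -6867698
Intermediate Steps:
F - (1386199 + 1055663) = -4425836 - (1386199 + 1055663) = -4425836 - 1*2441862 = -4425836 - 2441862 = -6867698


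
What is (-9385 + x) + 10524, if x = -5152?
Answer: -4013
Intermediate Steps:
(-9385 + x) + 10524 = (-9385 - 5152) + 10524 = -14537 + 10524 = -4013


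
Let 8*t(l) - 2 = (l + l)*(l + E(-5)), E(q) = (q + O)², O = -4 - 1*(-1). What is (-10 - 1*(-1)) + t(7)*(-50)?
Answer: -6234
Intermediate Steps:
O = -3 (O = -4 + 1 = -3)
E(q) = (-3 + q)² (E(q) = (q - 3)² = (-3 + q)²)
t(l) = ¼ + l*(64 + l)/4 (t(l) = ¼ + ((l + l)*(l + (-3 - 5)²))/8 = ¼ + ((2*l)*(l + (-8)²))/8 = ¼ + ((2*l)*(l + 64))/8 = ¼ + ((2*l)*(64 + l))/8 = ¼ + (2*l*(64 + l))/8 = ¼ + l*(64 + l)/4)
(-10 - 1*(-1)) + t(7)*(-50) = (-10 - 1*(-1)) + (¼ + 16*7 + (¼)*7²)*(-50) = (-10 + 1) + (¼ + 112 + (¼)*49)*(-50) = -9 + (¼ + 112 + 49/4)*(-50) = -9 + (249/2)*(-50) = -9 - 6225 = -6234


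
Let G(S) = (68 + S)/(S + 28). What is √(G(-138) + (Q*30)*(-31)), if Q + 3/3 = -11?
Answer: √1350437/11 ≈ 105.64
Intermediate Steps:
G(S) = (68 + S)/(28 + S)
Q = -12 (Q = -1 - 11 = -12)
√(G(-138) + (Q*30)*(-31)) = √((68 - 138)/(28 - 138) - 12*30*(-31)) = √(-70/(-110) - 360*(-31)) = √(-1/110*(-70) + 11160) = √(7/11 + 11160) = √(122767/11) = √1350437/11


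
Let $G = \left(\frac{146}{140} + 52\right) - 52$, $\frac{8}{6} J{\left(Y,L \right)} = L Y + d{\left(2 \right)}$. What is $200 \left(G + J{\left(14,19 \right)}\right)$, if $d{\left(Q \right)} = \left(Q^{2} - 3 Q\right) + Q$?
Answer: $\frac{280760}{7} \approx 40109.0$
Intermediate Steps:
$d{\left(Q \right)} = Q^{2} - 2 Q$
$J{\left(Y,L \right)} = \frac{3 L Y}{4}$ ($J{\left(Y,L \right)} = \frac{3 \left(L Y + 2 \left(-2 + 2\right)\right)}{4} = \frac{3 \left(L Y + 2 \cdot 0\right)}{4} = \frac{3 \left(L Y + 0\right)}{4} = \frac{3 L Y}{4}$)
$G = \frac{73}{70}$ ($G = \left(146 \cdot \frac{1}{140} + 52\right) - 52 = \left(\frac{73}{70} + 52\right) - 52 = \frac{3713}{70} - 52 = \frac{73}{70} \approx 1.0429$)
$200 \left(G + J{\left(14,19 \right)}\right) = 200 \left(\frac{73}{70} + \frac{3}{4} \cdot 19 \cdot 14\right) = 200 \left(\frac{73}{70} + \frac{399}{2}\right) = 200 \cdot \frac{7019}{35} = \frac{280760}{7}$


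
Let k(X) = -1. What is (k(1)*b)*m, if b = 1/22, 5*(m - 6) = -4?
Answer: -13/55 ≈ -0.23636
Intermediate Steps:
m = 26/5 (m = 6 + (⅕)*(-4) = 6 - ⅘ = 26/5 ≈ 5.2000)
b = 1/22 ≈ 0.045455
(k(1)*b)*m = -1*1/22*(26/5) = -1/22*26/5 = -13/55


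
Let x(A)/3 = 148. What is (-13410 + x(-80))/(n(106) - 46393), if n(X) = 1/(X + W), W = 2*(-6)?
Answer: 406268/1453647 ≈ 0.27948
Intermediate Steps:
x(A) = 444 (x(A) = 3*148 = 444)
W = -12
n(X) = 1/(-12 + X) (n(X) = 1/(X - 12) = 1/(-12 + X))
(-13410 + x(-80))/(n(106) - 46393) = (-13410 + 444)/(1/(-12 + 106) - 46393) = -12966/(1/94 - 46393) = -12966/(-4360941/94) = -12966*(-94/4360941) = 406268/1453647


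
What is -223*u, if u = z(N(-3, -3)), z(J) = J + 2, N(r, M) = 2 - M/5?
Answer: -5129/5 ≈ -1025.8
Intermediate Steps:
N(r, M) = 2 - M/5
z(J) = 2 + J
u = 23/5 (u = 2 + (2 - ⅕*(-3)) = 2 + (2 + ⅗) = 2 + 13/5 = 23/5 ≈ 4.6000)
-223*u = -223*23/5 = -5129/5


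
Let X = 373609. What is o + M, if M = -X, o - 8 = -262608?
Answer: -636209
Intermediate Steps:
o = -262600 (o = 8 - 262608 = -262600)
M = -373609 (M = -1*373609 = -373609)
o + M = -262600 - 373609 = -636209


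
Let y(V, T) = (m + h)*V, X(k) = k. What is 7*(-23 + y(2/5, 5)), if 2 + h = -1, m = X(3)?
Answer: -161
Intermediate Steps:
m = 3
h = -3 (h = -2 - 1 = -3)
y(V, T) = 0 (y(V, T) = (3 - 3)*V = 0*V = 0)
7*(-23 + y(2/5, 5)) = 7*(-23 + 0) = 7*(-23) = -161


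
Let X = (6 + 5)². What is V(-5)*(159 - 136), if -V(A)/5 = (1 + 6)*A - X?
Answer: 17940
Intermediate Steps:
X = 121 (X = 11² = 121)
V(A) = 605 - 35*A (V(A) = -5*((1 + 6)*A - 1*121) = -5*(7*A - 121) = -5*(-121 + 7*A) = 605 - 35*A)
V(-5)*(159 - 136) = (605 - 35*(-5))*(159 - 136) = (605 + 175)*23 = 780*23 = 17940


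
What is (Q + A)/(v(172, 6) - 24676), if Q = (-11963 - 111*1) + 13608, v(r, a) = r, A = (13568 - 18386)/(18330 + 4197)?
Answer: -1439650/23000067 ≈ -0.062593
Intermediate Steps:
A = -1606/7509 (A = -4818/22527 = -4818*1/22527 = -1606/7509 ≈ -0.21388)
Q = 1534 (Q = (-11963 - 111) + 13608 = -12074 + 13608 = 1534)
(Q + A)/(v(172, 6) - 24676) = (1534 - 1606/7509)/(172 - 24676) = (11517200/7509)/(-24504) = (11517200/7509)*(-1/24504) = -1439650/23000067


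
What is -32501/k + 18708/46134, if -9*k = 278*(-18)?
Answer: -248166581/4275084 ≈ -58.049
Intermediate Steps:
k = 556 (k = -278*(-18)/9 = -⅑*(-5004) = 556)
-32501/k + 18708/46134 = -32501/556 + 18708/46134 = -32501*1/556 + 18708*(1/46134) = -32501/556 + 3118/7689 = -248166581/4275084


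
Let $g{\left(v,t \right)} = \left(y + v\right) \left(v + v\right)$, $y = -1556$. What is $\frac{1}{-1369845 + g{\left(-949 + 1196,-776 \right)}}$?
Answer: $- \frac{1}{2016491} \approx -4.9591 \cdot 10^{-7}$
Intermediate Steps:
$g{\left(v,t \right)} = 2 v \left(-1556 + v\right)$ ($g{\left(v,t \right)} = \left(-1556 + v\right) \left(v + v\right) = \left(-1556 + v\right) 2 v = 2 v \left(-1556 + v\right)$)
$\frac{1}{-1369845 + g{\left(-949 + 1196,-776 \right)}} = \frac{1}{-1369845 + 2 \left(-949 + 1196\right) \left(-1556 + \left(-949 + 1196\right)\right)} = \frac{1}{-1369845 + 2 \cdot 247 \left(-1556 + 247\right)} = \frac{1}{-1369845 + 2 \cdot 247 \left(-1309\right)} = \frac{1}{-1369845 - 646646} = \frac{1}{-2016491} = - \frac{1}{2016491}$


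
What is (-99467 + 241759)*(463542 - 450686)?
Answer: 1829305952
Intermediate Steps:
(-99467 + 241759)*(463542 - 450686) = 142292*12856 = 1829305952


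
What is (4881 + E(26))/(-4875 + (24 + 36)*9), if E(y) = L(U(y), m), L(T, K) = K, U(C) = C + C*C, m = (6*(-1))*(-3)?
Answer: -1633/1445 ≈ -1.1301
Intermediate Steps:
m = 18 (m = -6*(-3) = 18)
U(C) = C + C²
E(y) = 18
(4881 + E(26))/(-4875 + (24 + 36)*9) = (4881 + 18)/(-4875 + (24 + 36)*9) = 4899/(-4875 + 60*9) = 4899/(-4875 + 540) = 4899/(-4335) = 4899*(-1/4335) = -1633/1445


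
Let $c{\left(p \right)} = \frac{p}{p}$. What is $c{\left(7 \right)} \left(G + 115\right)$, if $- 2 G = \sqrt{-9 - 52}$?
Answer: $115 - \frac{i \sqrt{61}}{2} \approx 115.0 - 3.9051 i$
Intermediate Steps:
$c{\left(p \right)} = 1$
$G = - \frac{i \sqrt{61}}{2}$ ($G = - \frac{\sqrt{-9 - 52}}{2} = - \frac{\sqrt{-61}}{2} = - \frac{i \sqrt{61}}{2} \approx - 3.9051 i$)
$c{\left(7 \right)} \left(G + 115\right) = 1 \left(- \frac{i \sqrt{61}}{2} + 115\right) = 1 \left(115 - \frac{i \sqrt{61}}{2}\right) = 115 - \frac{i \sqrt{61}}{2}$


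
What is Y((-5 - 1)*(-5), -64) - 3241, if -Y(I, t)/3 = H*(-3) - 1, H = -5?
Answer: -3283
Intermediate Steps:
Y(I, t) = -42 (Y(I, t) = -3*(-5*(-3) - 1) = -3*(15 - 1) = -3*14 = -42)
Y((-5 - 1)*(-5), -64) - 3241 = -42 - 3241 = -3283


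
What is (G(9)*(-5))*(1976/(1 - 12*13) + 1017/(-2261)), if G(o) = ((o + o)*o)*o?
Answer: 6743790918/70091 ≈ 96215.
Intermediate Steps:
G(o) = 2*o³ (G(o) = ((2*o)*o)*o = (2*o²)*o = 2*o³)
(G(9)*(-5))*(1976/(1 - 12*13) + 1017/(-2261)) = ((2*9³)*(-5))*(1976/(1 - 12*13) + 1017/(-2261)) = ((2*729)*(-5))*(1976/(1 - 156) + 1017*(-1/2261)) = (1458*(-5))*(1976/(-155) - 1017/2261) = -7290*(1976*(-1/155) - 1017/2261) = -7290*(-1976/155 - 1017/2261) = -7290*(-4625371/350455) = 6743790918/70091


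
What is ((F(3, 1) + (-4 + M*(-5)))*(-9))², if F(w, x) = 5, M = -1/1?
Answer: 2916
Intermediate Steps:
M = -1 (M = -1*1 = -1)
((F(3, 1) + (-4 + M*(-5)))*(-9))² = ((5 + (-4 - 1*(-5)))*(-9))² = ((5 + (-4 + 5))*(-9))² = ((5 + 1)*(-9))² = (6*(-9))² = (-54)² = 2916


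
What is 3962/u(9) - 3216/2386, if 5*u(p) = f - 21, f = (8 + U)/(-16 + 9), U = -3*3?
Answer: -82834039/87089 ≈ -951.14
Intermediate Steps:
U = -9
f = ⅐ (f = (8 - 9)/(-16 + 9) = -1/(-7) = -1*(-⅐) = ⅐ ≈ 0.14286)
u(p) = -146/35 (u(p) = (⅐ - 21)/5 = (⅕)*(-146/7) = -146/35)
3962/u(9) - 3216/2386 = 3962/(-146/35) - 3216/2386 = 3962*(-35/146) - 3216*1/2386 = -69335/73 - 1608/1193 = -82834039/87089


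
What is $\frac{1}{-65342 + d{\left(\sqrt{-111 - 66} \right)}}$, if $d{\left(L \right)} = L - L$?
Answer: $- \frac{1}{65342} \approx -1.5304 \cdot 10^{-5}$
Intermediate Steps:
$d{\left(L \right)} = 0$
$\frac{1}{-65342 + d{\left(\sqrt{-111 - 66} \right)}} = \frac{1}{-65342 + 0} = \frac{1}{-65342} = - \frac{1}{65342}$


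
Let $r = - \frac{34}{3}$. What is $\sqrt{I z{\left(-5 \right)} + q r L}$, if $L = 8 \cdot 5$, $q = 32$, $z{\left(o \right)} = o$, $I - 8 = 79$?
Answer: $\frac{5 i \sqrt{5379}}{3} \approx 122.24 i$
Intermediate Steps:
$I = 87$ ($I = 8 + 79 = 87$)
$r = - \frac{34}{3}$ ($r = \left(-34\right) \frac{1}{3} = - \frac{34}{3} \approx -11.333$)
$L = 40$
$\sqrt{I z{\left(-5 \right)} + q r L} = \sqrt{87 \left(-5\right) + 32 \left(- \frac{34}{3}\right) 40} = \sqrt{-435 - \frac{43520}{3}} = \sqrt{- \frac{44825}{3}} = \frac{5 i \sqrt{5379}}{3}$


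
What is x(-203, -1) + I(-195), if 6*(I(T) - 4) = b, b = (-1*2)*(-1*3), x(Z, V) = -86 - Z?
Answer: 122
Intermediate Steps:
b = 6 (b = -2*(-3) = 6)
I(T) = 5 (I(T) = 4 + (⅙)*6 = 4 + 1 = 5)
x(-203, -1) + I(-195) = (-86 - 1*(-203)) + 5 = (-86 + 203) + 5 = 117 + 5 = 122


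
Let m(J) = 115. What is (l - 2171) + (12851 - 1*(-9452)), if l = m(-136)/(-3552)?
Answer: 71508749/3552 ≈ 20132.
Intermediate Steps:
l = -115/3552 (l = 115/(-3552) = 115*(-1/3552) = -115/3552 ≈ -0.032376)
(l - 2171) + (12851 - 1*(-9452)) = (-115/3552 - 2171) + (12851 - 1*(-9452)) = -7711507/3552 + (12851 + 9452) = -7711507/3552 + 22303 = 71508749/3552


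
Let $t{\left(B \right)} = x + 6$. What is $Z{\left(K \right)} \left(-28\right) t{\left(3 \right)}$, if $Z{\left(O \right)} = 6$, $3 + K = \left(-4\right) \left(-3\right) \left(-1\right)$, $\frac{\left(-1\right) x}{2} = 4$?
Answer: $336$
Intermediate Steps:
$x = -8$ ($x = \left(-2\right) 4 = -8$)
$K = -15$ ($K = -3 + \left(-4\right) \left(-3\right) \left(-1\right) = -3 + 12 \left(-1\right) = -3 - 12 = -15$)
$t{\left(B \right)} = -2$ ($t{\left(B \right)} = -8 + 6 = -2$)
$Z{\left(K \right)} \left(-28\right) t{\left(3 \right)} = 6 \left(-28\right) \left(-2\right) = \left(-168\right) \left(-2\right) = 336$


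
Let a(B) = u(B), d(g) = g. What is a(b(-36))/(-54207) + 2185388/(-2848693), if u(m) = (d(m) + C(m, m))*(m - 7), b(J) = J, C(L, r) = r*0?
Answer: -13652567120/17157677939 ≈ -0.79571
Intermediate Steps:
C(L, r) = 0
u(m) = m*(-7 + m) (u(m) = (m + 0)*(m - 7) = m*(-7 + m))
a(B) = B*(-7 + B)
a(b(-36))/(-54207) + 2185388/(-2848693) = -36*(-7 - 36)/(-54207) + 2185388/(-2848693) = -36*(-43)*(-1/54207) + 2185388*(-1/2848693) = 1548*(-1/54207) - 2185388/2848693 = -172/6023 - 2185388/2848693 = -13652567120/17157677939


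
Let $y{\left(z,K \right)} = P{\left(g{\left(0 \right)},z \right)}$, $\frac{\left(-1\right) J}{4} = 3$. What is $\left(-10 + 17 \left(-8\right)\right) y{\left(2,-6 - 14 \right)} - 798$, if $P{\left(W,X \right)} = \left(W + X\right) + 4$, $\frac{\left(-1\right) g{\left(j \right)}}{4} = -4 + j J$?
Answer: $-4010$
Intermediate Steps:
$J = -12$ ($J = \left(-4\right) 3 = -12$)
$g{\left(j \right)} = 16 + 48 j$ ($g{\left(j \right)} = - 4 \left(-4 + j \left(-12\right)\right) = - 4 \left(-4 - 12 j\right) = 16 + 48 j$)
$P{\left(W,X \right)} = 4 + W + X$
$y{\left(z,K \right)} = 20 + z$ ($y{\left(z,K \right)} = 4 + \left(16 + 48 \cdot 0\right) + z = 4 + \left(16 + 0\right) + z = 4 + 16 + z = 20 + z$)
$\left(-10 + 17 \left(-8\right)\right) y{\left(2,-6 - 14 \right)} - 798 = \left(-10 + 17 \left(-8\right)\right) \left(20 + 2\right) - 798 = \left(-10 - 136\right) 22 - 798 = \left(-146\right) 22 - 798 = -3212 - 798 = -4010$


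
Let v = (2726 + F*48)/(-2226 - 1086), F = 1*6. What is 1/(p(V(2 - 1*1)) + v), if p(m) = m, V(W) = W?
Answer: 1656/149 ≈ 11.114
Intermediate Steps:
F = 6
v = -1507/1656 (v = (2726 + 6*48)/(-2226 - 1086) = (2726 + 288)/(-3312) = 3014*(-1/3312) = -1507/1656 ≈ -0.91002)
1/(p(V(2 - 1*1)) + v) = 1/((2 - 1*1) - 1507/1656) = 1/((2 - 1) - 1507/1656) = 1/(1 - 1507/1656) = 1/(149/1656) = 1656/149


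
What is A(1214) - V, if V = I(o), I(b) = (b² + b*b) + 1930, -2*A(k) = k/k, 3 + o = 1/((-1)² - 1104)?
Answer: -4741151749/2433218 ≈ -1948.5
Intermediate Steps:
o = -3310/1103 (o = -3 + 1/((-1)² - 1104) = -3 + 1/(1 - 1104) = -3 + 1/(-1103) = -3 - 1/1103 = -3310/1103 ≈ -3.0009)
A(k) = -½ (A(k) = -k/(2*k) = -½*1 = -½)
I(b) = 1930 + 2*b² (I(b) = (b² + b²) + 1930 = 2*b² + 1930 = 1930 + 2*b²)
V = 2369967570/1216609 (V = 1930 + 2*(-3310/1103)² = 1930 + 2*(10956100/1216609) = 1930 + 21912200/1216609 = 2369967570/1216609 ≈ 1948.0)
A(1214) - V = -½ - 1*2369967570/1216609 = -½ - 2369967570/1216609 = -4741151749/2433218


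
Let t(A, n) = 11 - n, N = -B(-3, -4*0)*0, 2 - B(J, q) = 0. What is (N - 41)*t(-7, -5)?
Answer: -656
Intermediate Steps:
B(J, q) = 2 (B(J, q) = 2 - 1*0 = 2 + 0 = 2)
N = 0 (N = -1*2*0 = -2*0 = 0)
(N - 41)*t(-7, -5) = (0 - 41)*(11 - 1*(-5)) = -41*(11 + 5) = -41*16 = -656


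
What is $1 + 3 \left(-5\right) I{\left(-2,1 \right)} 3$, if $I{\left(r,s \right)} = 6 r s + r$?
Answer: $631$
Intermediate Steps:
$I{\left(r,s \right)} = r + 6 r s$ ($I{\left(r,s \right)} = 6 r s + r = r + 6 r s$)
$1 + 3 \left(-5\right) I{\left(-2,1 \right)} 3 = 1 + 3 \left(-5\right) \left(- 2 \left(1 + 6 \cdot 1\right)\right) 3 = 1 + - 15 \left(- 2 \left(1 + 6\right)\right) 3 = 1 + - 15 \left(\left(-2\right) 7\right) 3 = 1 + \left(-15\right) \left(-14\right) 3 = 1 + 210 \cdot 3 = 1 + 630 = 631$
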